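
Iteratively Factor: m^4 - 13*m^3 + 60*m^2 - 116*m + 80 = (m - 2)*(m^3 - 11*m^2 + 38*m - 40) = (m - 2)^2*(m^2 - 9*m + 20) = (m - 5)*(m - 2)^2*(m - 4)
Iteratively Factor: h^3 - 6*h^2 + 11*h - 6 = (h - 1)*(h^2 - 5*h + 6) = (h - 3)*(h - 1)*(h - 2)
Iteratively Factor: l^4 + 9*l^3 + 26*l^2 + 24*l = (l)*(l^3 + 9*l^2 + 26*l + 24) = l*(l + 3)*(l^2 + 6*l + 8) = l*(l + 2)*(l + 3)*(l + 4)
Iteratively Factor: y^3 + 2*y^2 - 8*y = (y + 4)*(y^2 - 2*y) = y*(y + 4)*(y - 2)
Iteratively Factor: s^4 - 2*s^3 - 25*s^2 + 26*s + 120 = (s + 4)*(s^3 - 6*s^2 - s + 30) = (s - 3)*(s + 4)*(s^2 - 3*s - 10) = (s - 5)*(s - 3)*(s + 4)*(s + 2)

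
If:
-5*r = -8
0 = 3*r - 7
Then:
No Solution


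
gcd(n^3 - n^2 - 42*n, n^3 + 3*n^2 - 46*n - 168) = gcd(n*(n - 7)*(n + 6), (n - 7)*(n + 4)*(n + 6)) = n^2 - n - 42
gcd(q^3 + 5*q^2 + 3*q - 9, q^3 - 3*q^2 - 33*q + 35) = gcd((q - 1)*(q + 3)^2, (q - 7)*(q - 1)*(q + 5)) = q - 1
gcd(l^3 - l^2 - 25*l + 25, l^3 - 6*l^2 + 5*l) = l^2 - 6*l + 5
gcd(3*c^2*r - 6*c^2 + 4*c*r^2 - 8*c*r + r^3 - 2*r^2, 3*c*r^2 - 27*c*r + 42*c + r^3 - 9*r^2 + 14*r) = 3*c*r - 6*c + r^2 - 2*r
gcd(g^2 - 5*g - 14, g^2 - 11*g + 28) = g - 7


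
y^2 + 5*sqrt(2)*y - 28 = (y - 2*sqrt(2))*(y + 7*sqrt(2))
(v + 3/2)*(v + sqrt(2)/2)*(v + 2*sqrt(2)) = v^3 + 3*v^2/2 + 5*sqrt(2)*v^2/2 + 2*v + 15*sqrt(2)*v/4 + 3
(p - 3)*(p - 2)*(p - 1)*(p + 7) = p^4 + p^3 - 31*p^2 + 71*p - 42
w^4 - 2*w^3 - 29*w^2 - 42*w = w*(w - 7)*(w + 2)*(w + 3)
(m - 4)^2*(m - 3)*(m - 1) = m^4 - 12*m^3 + 51*m^2 - 88*m + 48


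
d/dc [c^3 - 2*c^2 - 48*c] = 3*c^2 - 4*c - 48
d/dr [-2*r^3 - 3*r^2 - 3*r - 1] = -6*r^2 - 6*r - 3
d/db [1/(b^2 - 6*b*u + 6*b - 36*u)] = 2*(-b + 3*u - 3)/(b^2 - 6*b*u + 6*b - 36*u)^2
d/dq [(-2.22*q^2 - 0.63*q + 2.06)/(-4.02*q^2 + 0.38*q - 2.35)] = (-3.3762*q^2 + 26.9964*q + 0.6977)/(16.1604*q^4 - 3.0552*q^3 + 19.0384*q^2 - 1.786*q + 5.5225)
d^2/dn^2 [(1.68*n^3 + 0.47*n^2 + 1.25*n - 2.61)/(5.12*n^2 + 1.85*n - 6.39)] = (-2.8421709430404e-14*n^4 + 178.060368*n^3 - 437.416848*n^2 + 508.632048*n - 120.711222)/(134.217728*n^6 + 145.48992*n^5 - 449.960448*n^4 - 356.824855*n^3 + 561.571731*n^2 + 226.618155*n - 260.917119)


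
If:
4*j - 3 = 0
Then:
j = 3/4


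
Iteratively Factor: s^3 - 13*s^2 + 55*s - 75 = (s - 3)*(s^2 - 10*s + 25) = (s - 5)*(s - 3)*(s - 5)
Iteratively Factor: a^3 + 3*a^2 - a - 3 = (a + 1)*(a^2 + 2*a - 3) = (a + 1)*(a + 3)*(a - 1)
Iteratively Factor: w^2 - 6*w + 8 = (w - 2)*(w - 4)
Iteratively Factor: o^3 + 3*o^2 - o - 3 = (o + 3)*(o^2 - 1) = (o - 1)*(o + 3)*(o + 1)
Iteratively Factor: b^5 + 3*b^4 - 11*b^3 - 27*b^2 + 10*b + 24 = (b - 3)*(b^4 + 6*b^3 + 7*b^2 - 6*b - 8) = (b - 3)*(b - 1)*(b^3 + 7*b^2 + 14*b + 8) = (b - 3)*(b - 1)*(b + 2)*(b^2 + 5*b + 4) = (b - 3)*(b - 1)*(b + 1)*(b + 2)*(b + 4)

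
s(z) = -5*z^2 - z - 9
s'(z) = -10*z - 1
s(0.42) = -10.30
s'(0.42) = -5.20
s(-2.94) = -49.28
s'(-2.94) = 28.40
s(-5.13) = -135.45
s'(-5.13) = 50.30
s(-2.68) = -42.23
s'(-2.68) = 25.80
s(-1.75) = -22.56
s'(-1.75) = 16.50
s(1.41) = -20.35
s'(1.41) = -15.10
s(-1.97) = -26.43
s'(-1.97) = 18.70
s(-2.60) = -40.20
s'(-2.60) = 25.00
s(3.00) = -57.00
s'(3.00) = -31.00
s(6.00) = -195.00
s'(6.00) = -61.00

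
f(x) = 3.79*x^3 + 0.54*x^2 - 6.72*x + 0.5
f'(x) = 11.37*x^2 + 1.08*x - 6.72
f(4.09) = 241.35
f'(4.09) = 187.90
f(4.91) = 429.15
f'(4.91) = 272.69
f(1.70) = 9.26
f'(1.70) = 27.98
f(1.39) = 2.38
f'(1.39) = 16.75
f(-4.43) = -288.63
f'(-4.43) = 211.63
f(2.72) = 62.49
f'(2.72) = 80.34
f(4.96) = 442.92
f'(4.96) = 278.36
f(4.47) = 319.75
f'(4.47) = 225.29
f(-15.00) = -12568.45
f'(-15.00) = 2535.33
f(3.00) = 87.53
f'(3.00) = 98.85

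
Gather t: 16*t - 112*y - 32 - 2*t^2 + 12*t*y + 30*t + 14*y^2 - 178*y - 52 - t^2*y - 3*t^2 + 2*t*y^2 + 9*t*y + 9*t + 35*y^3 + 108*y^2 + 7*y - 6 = t^2*(-y - 5) + t*(2*y^2 + 21*y + 55) + 35*y^3 + 122*y^2 - 283*y - 90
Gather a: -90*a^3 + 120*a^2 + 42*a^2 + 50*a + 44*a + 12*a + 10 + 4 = -90*a^3 + 162*a^2 + 106*a + 14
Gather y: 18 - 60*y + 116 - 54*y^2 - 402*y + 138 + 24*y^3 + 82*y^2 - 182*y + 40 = 24*y^3 + 28*y^2 - 644*y + 312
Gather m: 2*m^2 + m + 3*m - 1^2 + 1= 2*m^2 + 4*m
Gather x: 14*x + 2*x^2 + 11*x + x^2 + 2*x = 3*x^2 + 27*x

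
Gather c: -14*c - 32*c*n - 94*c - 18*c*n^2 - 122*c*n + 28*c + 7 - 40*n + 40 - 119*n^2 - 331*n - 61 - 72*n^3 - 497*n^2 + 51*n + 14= c*(-18*n^2 - 154*n - 80) - 72*n^3 - 616*n^2 - 320*n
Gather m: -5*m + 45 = 45 - 5*m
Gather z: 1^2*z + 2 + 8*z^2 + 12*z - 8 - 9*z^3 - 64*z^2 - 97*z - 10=-9*z^3 - 56*z^2 - 84*z - 16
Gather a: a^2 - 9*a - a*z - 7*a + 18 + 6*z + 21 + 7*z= a^2 + a*(-z - 16) + 13*z + 39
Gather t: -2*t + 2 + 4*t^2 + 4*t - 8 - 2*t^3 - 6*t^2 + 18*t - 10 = -2*t^3 - 2*t^2 + 20*t - 16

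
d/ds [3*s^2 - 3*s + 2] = 6*s - 3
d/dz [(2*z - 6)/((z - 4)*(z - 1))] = 2*(-z^2 + 6*z - 11)/(z^4 - 10*z^3 + 33*z^2 - 40*z + 16)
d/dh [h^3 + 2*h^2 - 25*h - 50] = 3*h^2 + 4*h - 25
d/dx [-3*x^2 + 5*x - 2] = 5 - 6*x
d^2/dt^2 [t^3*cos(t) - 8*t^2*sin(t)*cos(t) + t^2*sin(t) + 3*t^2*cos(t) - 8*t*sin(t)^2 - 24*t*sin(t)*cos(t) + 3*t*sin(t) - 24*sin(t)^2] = -t^3*cos(t) - 7*t^2*sin(t) + 16*t^2*sin(2*t) - 3*t^2*cos(t) - 15*t*sin(t) + 10*t*cos(t) - 48*sqrt(2)*t*cos(2*t + pi/4) + 2*sin(t) - 24*sin(2*t) + 12*cos(t) - 96*cos(2*t)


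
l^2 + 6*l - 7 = (l - 1)*(l + 7)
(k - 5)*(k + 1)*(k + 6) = k^3 + 2*k^2 - 29*k - 30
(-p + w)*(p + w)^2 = -p^3 - p^2*w + p*w^2 + w^3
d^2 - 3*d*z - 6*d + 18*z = (d - 6)*(d - 3*z)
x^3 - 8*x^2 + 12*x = x*(x - 6)*(x - 2)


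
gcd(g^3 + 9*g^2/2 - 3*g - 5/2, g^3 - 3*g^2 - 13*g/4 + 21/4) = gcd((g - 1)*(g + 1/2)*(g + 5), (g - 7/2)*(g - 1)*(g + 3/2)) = g - 1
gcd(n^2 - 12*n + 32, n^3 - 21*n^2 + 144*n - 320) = n - 8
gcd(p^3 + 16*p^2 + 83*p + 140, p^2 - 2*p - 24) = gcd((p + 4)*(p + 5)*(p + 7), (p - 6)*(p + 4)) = p + 4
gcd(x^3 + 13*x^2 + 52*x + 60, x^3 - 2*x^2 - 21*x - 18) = 1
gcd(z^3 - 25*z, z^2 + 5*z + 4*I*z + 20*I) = z + 5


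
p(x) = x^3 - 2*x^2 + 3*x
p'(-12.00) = 483.00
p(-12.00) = -2052.00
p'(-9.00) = 282.00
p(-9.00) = -918.00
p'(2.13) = 8.09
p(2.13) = 6.98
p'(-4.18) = 72.14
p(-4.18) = -120.52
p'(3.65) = 28.37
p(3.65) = 32.93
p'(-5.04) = 99.36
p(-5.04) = -193.95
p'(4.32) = 41.71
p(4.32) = 56.26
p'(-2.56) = 32.90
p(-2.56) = -37.56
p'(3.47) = 25.24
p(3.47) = 28.11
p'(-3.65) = 57.57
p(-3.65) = -86.22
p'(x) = 3*x^2 - 4*x + 3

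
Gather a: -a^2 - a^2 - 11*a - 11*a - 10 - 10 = -2*a^2 - 22*a - 20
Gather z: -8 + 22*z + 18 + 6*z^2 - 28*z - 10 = 6*z^2 - 6*z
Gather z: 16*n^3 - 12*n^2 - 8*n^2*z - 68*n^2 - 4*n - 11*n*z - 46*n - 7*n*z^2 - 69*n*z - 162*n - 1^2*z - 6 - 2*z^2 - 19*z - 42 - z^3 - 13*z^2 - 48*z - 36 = 16*n^3 - 80*n^2 - 212*n - z^3 + z^2*(-7*n - 15) + z*(-8*n^2 - 80*n - 68) - 84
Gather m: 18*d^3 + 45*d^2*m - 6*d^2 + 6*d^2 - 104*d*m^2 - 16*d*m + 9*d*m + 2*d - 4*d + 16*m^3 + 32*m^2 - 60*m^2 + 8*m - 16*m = 18*d^3 - 2*d + 16*m^3 + m^2*(-104*d - 28) + m*(45*d^2 - 7*d - 8)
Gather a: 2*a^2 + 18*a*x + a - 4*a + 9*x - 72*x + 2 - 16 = 2*a^2 + a*(18*x - 3) - 63*x - 14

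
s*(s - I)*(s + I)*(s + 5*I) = s^4 + 5*I*s^3 + s^2 + 5*I*s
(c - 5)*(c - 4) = c^2 - 9*c + 20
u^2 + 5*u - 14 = (u - 2)*(u + 7)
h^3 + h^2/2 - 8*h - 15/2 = (h - 3)*(h + 1)*(h + 5/2)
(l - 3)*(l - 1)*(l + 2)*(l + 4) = l^4 + 2*l^3 - 13*l^2 - 14*l + 24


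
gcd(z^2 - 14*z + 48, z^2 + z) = 1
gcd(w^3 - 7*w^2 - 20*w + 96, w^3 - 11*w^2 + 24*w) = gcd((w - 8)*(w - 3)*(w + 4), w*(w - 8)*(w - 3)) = w^2 - 11*w + 24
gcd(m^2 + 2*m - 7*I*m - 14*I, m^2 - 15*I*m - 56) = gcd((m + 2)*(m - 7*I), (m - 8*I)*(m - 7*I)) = m - 7*I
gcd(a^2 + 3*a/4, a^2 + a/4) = a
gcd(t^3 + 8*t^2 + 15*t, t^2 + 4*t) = t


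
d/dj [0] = 0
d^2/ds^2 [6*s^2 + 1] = 12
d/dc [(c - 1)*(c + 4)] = 2*c + 3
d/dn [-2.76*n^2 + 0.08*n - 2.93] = 0.08 - 5.52*n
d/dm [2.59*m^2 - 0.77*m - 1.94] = 5.18*m - 0.77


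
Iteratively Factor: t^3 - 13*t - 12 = (t + 3)*(t^2 - 3*t - 4) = (t + 1)*(t + 3)*(t - 4)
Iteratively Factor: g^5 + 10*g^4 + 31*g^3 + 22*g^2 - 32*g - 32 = (g - 1)*(g^4 + 11*g^3 + 42*g^2 + 64*g + 32) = (g - 1)*(g + 4)*(g^3 + 7*g^2 + 14*g + 8) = (g - 1)*(g + 2)*(g + 4)*(g^2 + 5*g + 4) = (g - 1)*(g + 1)*(g + 2)*(g + 4)*(g + 4)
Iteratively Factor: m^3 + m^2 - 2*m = (m - 1)*(m^2 + 2*m) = (m - 1)*(m + 2)*(m)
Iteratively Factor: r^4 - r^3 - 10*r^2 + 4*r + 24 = (r - 2)*(r^3 + r^2 - 8*r - 12) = (r - 2)*(r + 2)*(r^2 - r - 6) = (r - 3)*(r - 2)*(r + 2)*(r + 2)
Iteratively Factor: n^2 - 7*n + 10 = (n - 2)*(n - 5)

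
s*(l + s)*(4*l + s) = 4*l^2*s + 5*l*s^2 + s^3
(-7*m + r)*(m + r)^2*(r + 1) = -7*m^3*r - 7*m^3 - 13*m^2*r^2 - 13*m^2*r - 5*m*r^3 - 5*m*r^2 + r^4 + r^3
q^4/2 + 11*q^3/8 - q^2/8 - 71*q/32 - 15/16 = (q/2 + 1)*(q - 5/4)*(q + 1/2)*(q + 3/2)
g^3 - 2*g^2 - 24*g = g*(g - 6)*(g + 4)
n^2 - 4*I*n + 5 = (n - 5*I)*(n + I)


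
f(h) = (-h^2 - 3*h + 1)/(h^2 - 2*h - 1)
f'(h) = (2 - 2*h)*(-h^2 - 3*h + 1)/(h^2 - 2*h - 1)^2 + (-2*h - 3)/(h^2 - 2*h - 1) = 5*(h^2 + 1)/(h^4 - 4*h^3 + 2*h^2 + 4*h + 1)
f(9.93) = -1.64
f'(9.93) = 0.08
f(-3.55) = -0.05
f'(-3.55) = 0.19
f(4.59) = -3.11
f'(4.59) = 0.93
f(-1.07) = 1.34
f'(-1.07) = 2.05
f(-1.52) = 0.75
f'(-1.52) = 0.87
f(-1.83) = 0.52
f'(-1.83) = 0.60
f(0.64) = 0.71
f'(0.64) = 2.01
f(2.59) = -25.52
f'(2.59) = 138.19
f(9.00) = -1.73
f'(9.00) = 0.11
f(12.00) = -1.50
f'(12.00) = 0.05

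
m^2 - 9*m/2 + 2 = (m - 4)*(m - 1/2)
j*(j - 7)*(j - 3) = j^3 - 10*j^2 + 21*j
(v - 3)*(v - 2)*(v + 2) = v^3 - 3*v^2 - 4*v + 12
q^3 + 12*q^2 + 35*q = q*(q + 5)*(q + 7)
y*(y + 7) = y^2 + 7*y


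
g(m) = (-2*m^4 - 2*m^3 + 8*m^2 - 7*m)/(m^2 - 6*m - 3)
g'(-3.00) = 4.15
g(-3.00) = -0.62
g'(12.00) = -44.37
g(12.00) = -635.65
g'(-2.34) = 2.54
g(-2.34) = 1.56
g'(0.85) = 0.17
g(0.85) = 0.33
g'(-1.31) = 1.20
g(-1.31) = 3.27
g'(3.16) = 22.90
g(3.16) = 17.10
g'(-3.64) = 5.92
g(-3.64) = -3.84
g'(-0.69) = 13.68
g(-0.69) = 5.47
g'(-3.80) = 6.39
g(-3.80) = -4.82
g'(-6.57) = 15.48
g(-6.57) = -34.78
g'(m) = (6 - 2*m)*(-2*m^4 - 2*m^3 + 8*m^2 - 7*m)/(m^2 - 6*m - 3)^2 + (-8*m^3 - 6*m^2 + 16*m - 7)/(m^2 - 6*m - 3) = (-4*m^5 + 34*m^4 + 48*m^3 - 23*m^2 - 48*m + 21)/(m^4 - 12*m^3 + 30*m^2 + 36*m + 9)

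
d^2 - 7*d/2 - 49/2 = (d - 7)*(d + 7/2)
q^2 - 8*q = q*(q - 8)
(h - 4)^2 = h^2 - 8*h + 16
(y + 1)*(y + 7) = y^2 + 8*y + 7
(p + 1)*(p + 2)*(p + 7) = p^3 + 10*p^2 + 23*p + 14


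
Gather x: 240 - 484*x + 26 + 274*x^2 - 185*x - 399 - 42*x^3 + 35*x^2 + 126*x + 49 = -42*x^3 + 309*x^2 - 543*x - 84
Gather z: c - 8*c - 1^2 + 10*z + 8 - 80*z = -7*c - 70*z + 7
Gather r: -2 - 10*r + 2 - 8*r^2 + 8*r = -8*r^2 - 2*r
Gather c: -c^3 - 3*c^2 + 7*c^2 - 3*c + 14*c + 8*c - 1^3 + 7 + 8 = -c^3 + 4*c^2 + 19*c + 14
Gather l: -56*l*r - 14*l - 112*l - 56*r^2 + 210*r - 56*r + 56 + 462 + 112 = l*(-56*r - 126) - 56*r^2 + 154*r + 630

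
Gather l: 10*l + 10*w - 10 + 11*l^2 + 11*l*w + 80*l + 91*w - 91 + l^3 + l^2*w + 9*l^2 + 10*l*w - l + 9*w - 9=l^3 + l^2*(w + 20) + l*(21*w + 89) + 110*w - 110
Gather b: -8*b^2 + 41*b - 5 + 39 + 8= -8*b^2 + 41*b + 42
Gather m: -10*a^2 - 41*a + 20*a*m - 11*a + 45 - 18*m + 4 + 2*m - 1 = -10*a^2 - 52*a + m*(20*a - 16) + 48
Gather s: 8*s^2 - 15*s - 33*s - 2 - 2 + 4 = 8*s^2 - 48*s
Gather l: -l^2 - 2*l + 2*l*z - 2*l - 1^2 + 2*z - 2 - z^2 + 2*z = -l^2 + l*(2*z - 4) - z^2 + 4*z - 3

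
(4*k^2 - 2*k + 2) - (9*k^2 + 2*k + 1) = -5*k^2 - 4*k + 1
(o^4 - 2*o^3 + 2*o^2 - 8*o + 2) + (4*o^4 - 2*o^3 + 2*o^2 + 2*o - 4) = 5*o^4 - 4*o^3 + 4*o^2 - 6*o - 2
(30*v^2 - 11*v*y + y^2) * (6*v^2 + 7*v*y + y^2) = 180*v^4 + 144*v^3*y - 41*v^2*y^2 - 4*v*y^3 + y^4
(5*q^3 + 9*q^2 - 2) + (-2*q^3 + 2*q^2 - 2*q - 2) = 3*q^3 + 11*q^2 - 2*q - 4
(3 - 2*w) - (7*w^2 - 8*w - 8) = -7*w^2 + 6*w + 11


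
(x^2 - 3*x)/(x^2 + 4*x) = (x - 3)/(x + 4)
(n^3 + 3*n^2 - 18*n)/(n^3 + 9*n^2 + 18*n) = (n - 3)/(n + 3)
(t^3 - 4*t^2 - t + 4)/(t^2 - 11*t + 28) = (t^2 - 1)/(t - 7)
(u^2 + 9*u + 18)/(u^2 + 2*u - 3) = (u + 6)/(u - 1)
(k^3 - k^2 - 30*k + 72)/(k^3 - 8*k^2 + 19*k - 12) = (k + 6)/(k - 1)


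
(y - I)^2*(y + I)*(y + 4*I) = y^4 + 3*I*y^3 + 5*y^2 + 3*I*y + 4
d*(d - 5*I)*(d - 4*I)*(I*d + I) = I*d^4 + 9*d^3 + I*d^3 + 9*d^2 - 20*I*d^2 - 20*I*d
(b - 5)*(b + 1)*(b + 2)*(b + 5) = b^4 + 3*b^3 - 23*b^2 - 75*b - 50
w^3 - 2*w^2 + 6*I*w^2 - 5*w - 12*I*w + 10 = (w - 2)*(w + I)*(w + 5*I)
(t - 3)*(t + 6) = t^2 + 3*t - 18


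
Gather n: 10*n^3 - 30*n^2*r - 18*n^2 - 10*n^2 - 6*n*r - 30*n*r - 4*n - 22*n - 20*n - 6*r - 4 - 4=10*n^3 + n^2*(-30*r - 28) + n*(-36*r - 46) - 6*r - 8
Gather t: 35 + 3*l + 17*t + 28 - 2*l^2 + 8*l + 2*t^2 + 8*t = -2*l^2 + 11*l + 2*t^2 + 25*t + 63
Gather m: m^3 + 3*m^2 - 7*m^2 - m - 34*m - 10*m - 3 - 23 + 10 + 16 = m^3 - 4*m^2 - 45*m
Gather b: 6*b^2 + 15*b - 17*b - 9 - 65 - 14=6*b^2 - 2*b - 88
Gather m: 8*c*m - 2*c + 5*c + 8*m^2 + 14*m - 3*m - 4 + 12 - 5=3*c + 8*m^2 + m*(8*c + 11) + 3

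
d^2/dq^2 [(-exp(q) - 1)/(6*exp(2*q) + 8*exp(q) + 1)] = (-36*exp(4*q) - 96*exp(3*q) - 108*exp(2*q) - 32*exp(q) + 7)*exp(q)/(216*exp(6*q) + 864*exp(5*q) + 1260*exp(4*q) + 800*exp(3*q) + 210*exp(2*q) + 24*exp(q) + 1)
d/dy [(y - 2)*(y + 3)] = 2*y + 1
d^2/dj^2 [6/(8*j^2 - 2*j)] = 6*(-4*j*(4*j - 1) + (8*j - 1)^2)/(j^3*(4*j - 1)^3)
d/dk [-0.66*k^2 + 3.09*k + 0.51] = 3.09 - 1.32*k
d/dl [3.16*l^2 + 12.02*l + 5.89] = 6.32*l + 12.02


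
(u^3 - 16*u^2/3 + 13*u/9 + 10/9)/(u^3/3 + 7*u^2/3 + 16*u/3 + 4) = (9*u^3 - 48*u^2 + 13*u + 10)/(3*(u^3 + 7*u^2 + 16*u + 12))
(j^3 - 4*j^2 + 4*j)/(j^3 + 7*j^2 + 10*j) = (j^2 - 4*j + 4)/(j^2 + 7*j + 10)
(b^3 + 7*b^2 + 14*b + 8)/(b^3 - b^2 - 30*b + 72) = (b^3 + 7*b^2 + 14*b + 8)/(b^3 - b^2 - 30*b + 72)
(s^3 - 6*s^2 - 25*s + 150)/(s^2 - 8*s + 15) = (s^2 - s - 30)/(s - 3)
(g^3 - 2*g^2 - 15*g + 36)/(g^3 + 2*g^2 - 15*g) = (g^2 + g - 12)/(g*(g + 5))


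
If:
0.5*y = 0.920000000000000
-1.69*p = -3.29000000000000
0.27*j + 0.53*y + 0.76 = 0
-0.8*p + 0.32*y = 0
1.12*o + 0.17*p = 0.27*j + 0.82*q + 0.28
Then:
No Solution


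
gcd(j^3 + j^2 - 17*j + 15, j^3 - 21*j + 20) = j^2 + 4*j - 5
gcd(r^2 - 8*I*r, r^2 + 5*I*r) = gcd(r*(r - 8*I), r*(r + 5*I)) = r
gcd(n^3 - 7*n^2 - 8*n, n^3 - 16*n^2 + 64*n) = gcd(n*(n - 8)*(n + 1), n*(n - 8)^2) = n^2 - 8*n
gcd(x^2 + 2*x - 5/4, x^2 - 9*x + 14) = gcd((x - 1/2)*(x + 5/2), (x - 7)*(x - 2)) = 1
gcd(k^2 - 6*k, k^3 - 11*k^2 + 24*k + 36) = k - 6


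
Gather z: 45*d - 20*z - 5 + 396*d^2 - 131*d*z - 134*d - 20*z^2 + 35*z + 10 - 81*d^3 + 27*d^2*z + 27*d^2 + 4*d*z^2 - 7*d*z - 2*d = -81*d^3 + 423*d^2 - 91*d + z^2*(4*d - 20) + z*(27*d^2 - 138*d + 15) + 5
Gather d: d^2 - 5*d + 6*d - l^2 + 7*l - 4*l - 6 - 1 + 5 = d^2 + d - l^2 + 3*l - 2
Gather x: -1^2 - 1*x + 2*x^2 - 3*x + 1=2*x^2 - 4*x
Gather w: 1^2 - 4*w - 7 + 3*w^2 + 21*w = 3*w^2 + 17*w - 6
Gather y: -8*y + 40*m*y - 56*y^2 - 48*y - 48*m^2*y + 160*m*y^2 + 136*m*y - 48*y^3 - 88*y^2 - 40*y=-48*y^3 + y^2*(160*m - 144) + y*(-48*m^2 + 176*m - 96)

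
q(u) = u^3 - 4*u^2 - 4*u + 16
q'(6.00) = 56.00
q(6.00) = 64.00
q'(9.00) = 167.00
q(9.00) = 385.00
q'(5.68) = 47.35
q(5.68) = 47.48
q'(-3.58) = 63.09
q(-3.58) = -66.83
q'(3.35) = 2.87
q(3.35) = -4.69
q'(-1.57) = 15.95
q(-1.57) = 8.55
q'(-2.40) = 32.48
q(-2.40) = -11.26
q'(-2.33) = 30.93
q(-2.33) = -9.04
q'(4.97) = 30.34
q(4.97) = 20.08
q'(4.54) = 21.51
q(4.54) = 8.97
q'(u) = 3*u^2 - 8*u - 4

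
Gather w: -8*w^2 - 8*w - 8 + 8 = -8*w^2 - 8*w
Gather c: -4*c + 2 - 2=-4*c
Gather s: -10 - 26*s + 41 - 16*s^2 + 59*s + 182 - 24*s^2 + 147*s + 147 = -40*s^2 + 180*s + 360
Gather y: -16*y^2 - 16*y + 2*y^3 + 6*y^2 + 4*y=2*y^3 - 10*y^2 - 12*y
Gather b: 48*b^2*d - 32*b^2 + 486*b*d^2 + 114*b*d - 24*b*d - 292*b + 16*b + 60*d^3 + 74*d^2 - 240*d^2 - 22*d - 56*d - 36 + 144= b^2*(48*d - 32) + b*(486*d^2 + 90*d - 276) + 60*d^3 - 166*d^2 - 78*d + 108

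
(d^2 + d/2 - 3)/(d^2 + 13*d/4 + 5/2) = 2*(2*d - 3)/(4*d + 5)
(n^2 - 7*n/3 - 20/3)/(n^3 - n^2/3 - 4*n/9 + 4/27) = 9*(3*n^2 - 7*n - 20)/(27*n^3 - 9*n^2 - 12*n + 4)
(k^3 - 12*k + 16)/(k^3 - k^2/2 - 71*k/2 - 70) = 2*(k^2 - 4*k + 4)/(2*k^2 - 9*k - 35)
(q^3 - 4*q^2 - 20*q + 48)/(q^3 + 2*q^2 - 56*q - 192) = (q^2 - 8*q + 12)/(q^2 - 2*q - 48)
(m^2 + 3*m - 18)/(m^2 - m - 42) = (m - 3)/(m - 7)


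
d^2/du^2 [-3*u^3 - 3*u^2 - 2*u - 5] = -18*u - 6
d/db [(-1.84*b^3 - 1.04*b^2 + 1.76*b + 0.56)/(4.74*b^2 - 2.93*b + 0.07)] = (-8.7216*b^4 + 10.7824*b^3 - 5.6816*b^2 - 5.4544*b + 1.764)/(22.4676*b^4 - 27.7764*b^3 + 9.2485*b^2 - 0.4102*b + 0.0049)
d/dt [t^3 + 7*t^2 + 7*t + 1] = 3*t^2 + 14*t + 7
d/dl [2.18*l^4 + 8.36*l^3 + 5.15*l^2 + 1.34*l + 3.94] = 8.72*l^3 + 25.08*l^2 + 10.3*l + 1.34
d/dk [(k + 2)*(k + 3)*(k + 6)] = 3*k^2 + 22*k + 36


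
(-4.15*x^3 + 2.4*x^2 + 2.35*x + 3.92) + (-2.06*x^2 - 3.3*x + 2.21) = -4.15*x^3 + 0.34*x^2 - 0.95*x + 6.13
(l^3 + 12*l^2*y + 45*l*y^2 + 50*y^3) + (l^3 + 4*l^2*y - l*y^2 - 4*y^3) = 2*l^3 + 16*l^2*y + 44*l*y^2 + 46*y^3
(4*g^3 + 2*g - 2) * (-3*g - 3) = -12*g^4 - 12*g^3 - 6*g^2 + 6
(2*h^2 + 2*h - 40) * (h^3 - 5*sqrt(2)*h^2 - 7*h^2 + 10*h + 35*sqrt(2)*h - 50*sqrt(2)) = 2*h^5 - 10*sqrt(2)*h^4 - 12*h^4 - 34*h^3 + 60*sqrt(2)*h^3 + 170*sqrt(2)*h^2 + 300*h^2 - 1500*sqrt(2)*h - 400*h + 2000*sqrt(2)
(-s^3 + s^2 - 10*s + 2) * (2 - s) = s^4 - 3*s^3 + 12*s^2 - 22*s + 4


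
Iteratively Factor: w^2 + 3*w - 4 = (w - 1)*(w + 4)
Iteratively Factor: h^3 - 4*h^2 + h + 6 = (h + 1)*(h^2 - 5*h + 6) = (h - 3)*(h + 1)*(h - 2)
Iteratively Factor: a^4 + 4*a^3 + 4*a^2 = (a)*(a^3 + 4*a^2 + 4*a) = a*(a + 2)*(a^2 + 2*a) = a*(a + 2)^2*(a)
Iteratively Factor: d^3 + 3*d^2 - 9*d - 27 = (d - 3)*(d^2 + 6*d + 9) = (d - 3)*(d + 3)*(d + 3)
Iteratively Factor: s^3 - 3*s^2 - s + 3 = (s + 1)*(s^2 - 4*s + 3) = (s - 1)*(s + 1)*(s - 3)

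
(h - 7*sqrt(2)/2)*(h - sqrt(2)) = h^2 - 9*sqrt(2)*h/2 + 7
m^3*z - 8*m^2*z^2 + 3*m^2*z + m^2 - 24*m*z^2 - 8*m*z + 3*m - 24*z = (m + 3)*(m - 8*z)*(m*z + 1)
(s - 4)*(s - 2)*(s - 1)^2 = s^4 - 8*s^3 + 21*s^2 - 22*s + 8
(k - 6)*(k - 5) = k^2 - 11*k + 30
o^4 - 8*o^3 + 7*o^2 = o^2*(o - 7)*(o - 1)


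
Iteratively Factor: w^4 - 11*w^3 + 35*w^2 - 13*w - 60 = (w - 5)*(w^3 - 6*w^2 + 5*w + 12) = (w - 5)*(w + 1)*(w^2 - 7*w + 12) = (w - 5)*(w - 4)*(w + 1)*(w - 3)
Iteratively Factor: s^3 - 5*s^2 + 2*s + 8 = (s - 4)*(s^2 - s - 2) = (s - 4)*(s - 2)*(s + 1)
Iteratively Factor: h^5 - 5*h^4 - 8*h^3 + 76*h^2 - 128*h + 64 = (h - 2)*(h^4 - 3*h^3 - 14*h^2 + 48*h - 32) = (h - 4)*(h - 2)*(h^3 + h^2 - 10*h + 8) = (h - 4)*(h - 2)^2*(h^2 + 3*h - 4) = (h - 4)*(h - 2)^2*(h - 1)*(h + 4)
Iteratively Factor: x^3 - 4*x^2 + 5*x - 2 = (x - 1)*(x^2 - 3*x + 2) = (x - 2)*(x - 1)*(x - 1)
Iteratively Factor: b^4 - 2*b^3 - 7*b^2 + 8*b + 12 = (b + 2)*(b^3 - 4*b^2 + b + 6) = (b - 2)*(b + 2)*(b^2 - 2*b - 3) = (b - 2)*(b + 1)*(b + 2)*(b - 3)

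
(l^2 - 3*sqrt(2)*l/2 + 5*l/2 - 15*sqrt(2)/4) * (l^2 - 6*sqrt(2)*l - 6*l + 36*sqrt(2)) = l^4 - 15*sqrt(2)*l^3/2 - 7*l^3/2 + 3*l^2 + 105*sqrt(2)*l^2/4 - 63*l + 225*sqrt(2)*l/2 - 270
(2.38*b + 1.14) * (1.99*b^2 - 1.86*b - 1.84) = 4.7362*b^3 - 2.1582*b^2 - 6.4996*b - 2.0976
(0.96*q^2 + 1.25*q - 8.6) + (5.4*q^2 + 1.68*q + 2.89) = 6.36*q^2 + 2.93*q - 5.71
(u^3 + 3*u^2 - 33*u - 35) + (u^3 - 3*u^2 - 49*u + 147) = 2*u^3 - 82*u + 112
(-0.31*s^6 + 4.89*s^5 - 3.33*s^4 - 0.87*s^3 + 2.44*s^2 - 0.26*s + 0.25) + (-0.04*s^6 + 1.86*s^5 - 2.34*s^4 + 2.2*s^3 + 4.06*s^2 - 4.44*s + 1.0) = -0.35*s^6 + 6.75*s^5 - 5.67*s^4 + 1.33*s^3 + 6.5*s^2 - 4.7*s + 1.25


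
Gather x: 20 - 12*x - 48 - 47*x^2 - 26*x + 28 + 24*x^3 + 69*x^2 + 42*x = 24*x^3 + 22*x^2 + 4*x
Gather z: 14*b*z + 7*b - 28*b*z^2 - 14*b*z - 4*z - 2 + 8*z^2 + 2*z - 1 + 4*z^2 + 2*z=7*b + z^2*(12 - 28*b) - 3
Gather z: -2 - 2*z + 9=7 - 2*z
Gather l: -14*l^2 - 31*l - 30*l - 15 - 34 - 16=-14*l^2 - 61*l - 65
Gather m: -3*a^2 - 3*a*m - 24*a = -3*a^2 - 3*a*m - 24*a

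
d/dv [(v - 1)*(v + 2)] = 2*v + 1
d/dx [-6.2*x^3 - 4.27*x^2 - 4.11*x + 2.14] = -18.6*x^2 - 8.54*x - 4.11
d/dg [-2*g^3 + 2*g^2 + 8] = 2*g*(2 - 3*g)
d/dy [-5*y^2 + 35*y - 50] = 35 - 10*y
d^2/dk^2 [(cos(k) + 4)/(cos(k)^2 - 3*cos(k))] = (-19*sin(k)^4/cos(k)^3 + sin(k)^2 + 37 - 50/cos(k) - 72/cos(k)^2 + 91/cos(k)^3)/(cos(k) - 3)^3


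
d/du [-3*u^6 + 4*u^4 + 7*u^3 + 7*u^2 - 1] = u*(-18*u^4 + 16*u^2 + 21*u + 14)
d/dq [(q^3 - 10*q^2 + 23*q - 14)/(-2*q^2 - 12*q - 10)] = (-q^4 - 12*q^3 + 68*q^2 + 72*q - 199)/(2*(q^4 + 12*q^3 + 46*q^2 + 60*q + 25))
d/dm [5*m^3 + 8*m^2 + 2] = m*(15*m + 16)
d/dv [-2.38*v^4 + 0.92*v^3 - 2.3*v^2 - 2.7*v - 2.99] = -9.52*v^3 + 2.76*v^2 - 4.6*v - 2.7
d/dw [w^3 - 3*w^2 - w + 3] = 3*w^2 - 6*w - 1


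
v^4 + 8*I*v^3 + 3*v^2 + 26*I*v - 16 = (v - 2*I)*(v + I)^2*(v + 8*I)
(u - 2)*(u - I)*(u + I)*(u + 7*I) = u^4 - 2*u^3 + 7*I*u^3 + u^2 - 14*I*u^2 - 2*u + 7*I*u - 14*I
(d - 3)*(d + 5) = d^2 + 2*d - 15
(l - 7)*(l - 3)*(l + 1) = l^3 - 9*l^2 + 11*l + 21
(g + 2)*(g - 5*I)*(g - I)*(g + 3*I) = g^4 + 2*g^3 - 3*I*g^3 + 13*g^2 - 6*I*g^2 + 26*g - 15*I*g - 30*I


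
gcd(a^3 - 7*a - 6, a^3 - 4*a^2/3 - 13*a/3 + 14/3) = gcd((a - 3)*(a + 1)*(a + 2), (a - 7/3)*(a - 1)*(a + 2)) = a + 2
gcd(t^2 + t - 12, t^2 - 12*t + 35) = 1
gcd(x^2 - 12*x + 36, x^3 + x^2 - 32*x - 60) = x - 6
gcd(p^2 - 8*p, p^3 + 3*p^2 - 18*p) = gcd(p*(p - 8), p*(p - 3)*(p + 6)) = p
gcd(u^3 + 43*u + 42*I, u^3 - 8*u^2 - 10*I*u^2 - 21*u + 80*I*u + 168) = u - 7*I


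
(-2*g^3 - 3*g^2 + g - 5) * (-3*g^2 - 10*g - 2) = 6*g^5 + 29*g^4 + 31*g^3 + 11*g^2 + 48*g + 10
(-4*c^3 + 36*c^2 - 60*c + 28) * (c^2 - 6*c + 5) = -4*c^5 + 60*c^4 - 296*c^3 + 568*c^2 - 468*c + 140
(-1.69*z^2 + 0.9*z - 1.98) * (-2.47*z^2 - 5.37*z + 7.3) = 4.1743*z^4 + 6.8523*z^3 - 12.2794*z^2 + 17.2026*z - 14.454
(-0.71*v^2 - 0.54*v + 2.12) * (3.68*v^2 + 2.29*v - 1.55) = -2.6128*v^4 - 3.6131*v^3 + 7.6655*v^2 + 5.6918*v - 3.286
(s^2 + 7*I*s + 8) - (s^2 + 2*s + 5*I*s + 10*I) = -2*s + 2*I*s + 8 - 10*I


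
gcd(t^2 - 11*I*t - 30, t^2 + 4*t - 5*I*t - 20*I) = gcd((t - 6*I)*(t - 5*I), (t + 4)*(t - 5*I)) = t - 5*I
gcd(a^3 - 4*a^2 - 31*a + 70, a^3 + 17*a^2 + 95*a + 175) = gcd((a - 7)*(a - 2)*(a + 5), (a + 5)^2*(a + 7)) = a + 5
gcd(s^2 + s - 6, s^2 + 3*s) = s + 3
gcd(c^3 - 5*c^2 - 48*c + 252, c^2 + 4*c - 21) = c + 7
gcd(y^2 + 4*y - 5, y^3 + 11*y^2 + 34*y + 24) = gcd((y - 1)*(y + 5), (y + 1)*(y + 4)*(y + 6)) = 1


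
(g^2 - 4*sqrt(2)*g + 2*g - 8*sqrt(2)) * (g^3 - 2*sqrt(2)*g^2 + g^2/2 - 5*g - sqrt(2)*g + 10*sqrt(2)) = g^5 - 6*sqrt(2)*g^4 + 5*g^4/2 - 15*sqrt(2)*g^3 + 12*g^3 + 30*g^2 + 24*sqrt(2)*g^2 - 64*g + 60*sqrt(2)*g - 160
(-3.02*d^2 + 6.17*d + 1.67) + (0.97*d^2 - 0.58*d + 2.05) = -2.05*d^2 + 5.59*d + 3.72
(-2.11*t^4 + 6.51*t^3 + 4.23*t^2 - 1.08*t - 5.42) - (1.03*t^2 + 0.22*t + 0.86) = -2.11*t^4 + 6.51*t^3 + 3.2*t^2 - 1.3*t - 6.28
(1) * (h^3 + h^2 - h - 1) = h^3 + h^2 - h - 1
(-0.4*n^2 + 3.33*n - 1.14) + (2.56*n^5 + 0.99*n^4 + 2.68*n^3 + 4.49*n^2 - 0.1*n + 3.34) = 2.56*n^5 + 0.99*n^4 + 2.68*n^3 + 4.09*n^2 + 3.23*n + 2.2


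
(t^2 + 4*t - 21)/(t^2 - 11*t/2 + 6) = 2*(t^2 + 4*t - 21)/(2*t^2 - 11*t + 12)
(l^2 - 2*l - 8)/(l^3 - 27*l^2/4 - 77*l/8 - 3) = 8*(-l^2 + 2*l + 8)/(-8*l^3 + 54*l^2 + 77*l + 24)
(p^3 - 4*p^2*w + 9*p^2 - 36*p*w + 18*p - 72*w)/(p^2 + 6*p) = p - 4*w + 3 - 12*w/p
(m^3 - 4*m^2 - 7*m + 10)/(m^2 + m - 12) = (m^3 - 4*m^2 - 7*m + 10)/(m^2 + m - 12)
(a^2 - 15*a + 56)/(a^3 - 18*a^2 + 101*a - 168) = 1/(a - 3)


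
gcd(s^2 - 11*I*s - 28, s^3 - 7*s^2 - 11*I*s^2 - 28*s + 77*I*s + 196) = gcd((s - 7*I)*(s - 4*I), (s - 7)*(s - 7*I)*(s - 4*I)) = s^2 - 11*I*s - 28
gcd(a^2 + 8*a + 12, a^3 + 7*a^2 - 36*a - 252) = a + 6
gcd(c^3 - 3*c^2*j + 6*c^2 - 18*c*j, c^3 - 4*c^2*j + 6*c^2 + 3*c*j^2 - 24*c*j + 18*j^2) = c^2 - 3*c*j + 6*c - 18*j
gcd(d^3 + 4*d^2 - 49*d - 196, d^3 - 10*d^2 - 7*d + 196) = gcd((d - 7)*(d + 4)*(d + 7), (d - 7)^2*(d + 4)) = d^2 - 3*d - 28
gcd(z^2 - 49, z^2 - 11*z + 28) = z - 7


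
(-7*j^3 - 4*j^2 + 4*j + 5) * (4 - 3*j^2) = 21*j^5 + 12*j^4 - 40*j^3 - 31*j^2 + 16*j + 20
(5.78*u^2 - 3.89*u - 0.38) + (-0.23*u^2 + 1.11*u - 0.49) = 5.55*u^2 - 2.78*u - 0.87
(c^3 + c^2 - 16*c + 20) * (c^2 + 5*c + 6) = c^5 + 6*c^4 - 5*c^3 - 54*c^2 + 4*c + 120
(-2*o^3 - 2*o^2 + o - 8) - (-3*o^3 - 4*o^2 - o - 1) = o^3 + 2*o^2 + 2*o - 7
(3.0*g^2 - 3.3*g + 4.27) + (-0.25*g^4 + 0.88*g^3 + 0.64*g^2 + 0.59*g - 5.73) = -0.25*g^4 + 0.88*g^3 + 3.64*g^2 - 2.71*g - 1.46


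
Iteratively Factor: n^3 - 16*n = (n - 4)*(n^2 + 4*n) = n*(n - 4)*(n + 4)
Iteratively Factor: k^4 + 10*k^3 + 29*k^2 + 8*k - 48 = (k + 4)*(k^3 + 6*k^2 + 5*k - 12) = (k + 3)*(k + 4)*(k^2 + 3*k - 4) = (k + 3)*(k + 4)^2*(k - 1)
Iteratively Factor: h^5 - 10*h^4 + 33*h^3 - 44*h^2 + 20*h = (h - 5)*(h^4 - 5*h^3 + 8*h^2 - 4*h) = h*(h - 5)*(h^3 - 5*h^2 + 8*h - 4) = h*(h - 5)*(h - 2)*(h^2 - 3*h + 2) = h*(h - 5)*(h - 2)*(h - 1)*(h - 2)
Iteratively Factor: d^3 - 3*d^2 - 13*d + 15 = (d + 3)*(d^2 - 6*d + 5) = (d - 1)*(d + 3)*(d - 5)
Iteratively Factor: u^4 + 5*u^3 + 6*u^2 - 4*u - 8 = (u + 2)*(u^3 + 3*u^2 - 4) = (u + 2)^2*(u^2 + u - 2) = (u + 2)^3*(u - 1)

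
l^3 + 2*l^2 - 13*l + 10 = (l - 2)*(l - 1)*(l + 5)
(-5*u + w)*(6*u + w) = -30*u^2 + u*w + w^2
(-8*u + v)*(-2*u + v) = 16*u^2 - 10*u*v + v^2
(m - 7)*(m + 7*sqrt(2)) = m^2 - 7*m + 7*sqrt(2)*m - 49*sqrt(2)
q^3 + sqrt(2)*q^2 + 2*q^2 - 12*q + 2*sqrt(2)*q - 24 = (q + 2)*(q - 2*sqrt(2))*(q + 3*sqrt(2))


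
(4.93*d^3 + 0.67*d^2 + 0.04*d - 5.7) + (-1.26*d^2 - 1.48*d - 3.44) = 4.93*d^3 - 0.59*d^2 - 1.44*d - 9.14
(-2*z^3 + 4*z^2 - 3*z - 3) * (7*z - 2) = -14*z^4 + 32*z^3 - 29*z^2 - 15*z + 6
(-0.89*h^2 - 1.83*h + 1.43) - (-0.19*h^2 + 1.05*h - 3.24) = -0.7*h^2 - 2.88*h + 4.67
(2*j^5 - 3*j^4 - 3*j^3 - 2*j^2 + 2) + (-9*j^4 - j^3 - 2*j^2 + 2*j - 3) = 2*j^5 - 12*j^4 - 4*j^3 - 4*j^2 + 2*j - 1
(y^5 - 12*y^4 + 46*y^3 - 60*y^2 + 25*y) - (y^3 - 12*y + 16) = y^5 - 12*y^4 + 45*y^3 - 60*y^2 + 37*y - 16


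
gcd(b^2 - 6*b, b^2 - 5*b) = b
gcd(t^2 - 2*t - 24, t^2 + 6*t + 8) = t + 4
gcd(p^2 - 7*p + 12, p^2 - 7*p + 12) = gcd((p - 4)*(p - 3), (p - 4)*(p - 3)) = p^2 - 7*p + 12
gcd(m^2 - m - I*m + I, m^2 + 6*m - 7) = m - 1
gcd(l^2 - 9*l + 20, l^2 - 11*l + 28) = l - 4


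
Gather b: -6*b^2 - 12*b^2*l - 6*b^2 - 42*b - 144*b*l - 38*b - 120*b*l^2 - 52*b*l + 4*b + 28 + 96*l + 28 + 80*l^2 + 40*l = b^2*(-12*l - 12) + b*(-120*l^2 - 196*l - 76) + 80*l^2 + 136*l + 56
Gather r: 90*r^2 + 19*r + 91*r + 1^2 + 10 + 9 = 90*r^2 + 110*r + 20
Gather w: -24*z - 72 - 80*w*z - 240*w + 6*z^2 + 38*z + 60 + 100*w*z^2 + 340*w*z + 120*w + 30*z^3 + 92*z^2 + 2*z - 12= w*(100*z^2 + 260*z - 120) + 30*z^3 + 98*z^2 + 16*z - 24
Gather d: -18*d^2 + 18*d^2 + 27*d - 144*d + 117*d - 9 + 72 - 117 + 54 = 0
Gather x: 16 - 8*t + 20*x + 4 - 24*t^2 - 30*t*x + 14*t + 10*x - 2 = -24*t^2 + 6*t + x*(30 - 30*t) + 18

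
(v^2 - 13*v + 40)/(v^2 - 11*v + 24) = (v - 5)/(v - 3)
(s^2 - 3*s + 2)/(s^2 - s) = (s - 2)/s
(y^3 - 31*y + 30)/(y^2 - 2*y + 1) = (y^2 + y - 30)/(y - 1)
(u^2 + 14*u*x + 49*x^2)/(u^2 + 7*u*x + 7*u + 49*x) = (u + 7*x)/(u + 7)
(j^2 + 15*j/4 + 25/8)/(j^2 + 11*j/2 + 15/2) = (j + 5/4)/(j + 3)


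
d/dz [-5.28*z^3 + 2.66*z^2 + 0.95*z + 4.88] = -15.84*z^2 + 5.32*z + 0.95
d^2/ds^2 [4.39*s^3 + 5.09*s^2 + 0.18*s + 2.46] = 26.34*s + 10.18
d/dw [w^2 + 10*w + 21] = 2*w + 10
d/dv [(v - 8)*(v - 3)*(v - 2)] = 3*v^2 - 26*v + 46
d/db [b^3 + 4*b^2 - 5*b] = 3*b^2 + 8*b - 5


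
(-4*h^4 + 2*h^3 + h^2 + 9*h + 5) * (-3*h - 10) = 12*h^5 + 34*h^4 - 23*h^3 - 37*h^2 - 105*h - 50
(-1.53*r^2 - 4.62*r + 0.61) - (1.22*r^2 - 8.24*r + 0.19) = -2.75*r^2 + 3.62*r + 0.42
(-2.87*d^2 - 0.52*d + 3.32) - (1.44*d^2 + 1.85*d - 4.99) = -4.31*d^2 - 2.37*d + 8.31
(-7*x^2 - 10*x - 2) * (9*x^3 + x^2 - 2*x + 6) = -63*x^5 - 97*x^4 - 14*x^3 - 24*x^2 - 56*x - 12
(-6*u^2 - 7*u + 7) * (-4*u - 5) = 24*u^3 + 58*u^2 + 7*u - 35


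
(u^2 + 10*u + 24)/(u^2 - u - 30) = (u^2 + 10*u + 24)/(u^2 - u - 30)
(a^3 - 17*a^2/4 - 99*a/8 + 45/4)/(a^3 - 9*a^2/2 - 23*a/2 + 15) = (a - 3/4)/(a - 1)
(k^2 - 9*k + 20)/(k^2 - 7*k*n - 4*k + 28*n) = (k - 5)/(k - 7*n)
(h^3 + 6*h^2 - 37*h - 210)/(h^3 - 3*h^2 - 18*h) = (h^2 + 12*h + 35)/(h*(h + 3))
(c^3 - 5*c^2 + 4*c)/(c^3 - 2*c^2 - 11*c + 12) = c/(c + 3)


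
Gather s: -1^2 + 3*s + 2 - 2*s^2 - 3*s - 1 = -2*s^2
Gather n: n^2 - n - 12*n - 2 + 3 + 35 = n^2 - 13*n + 36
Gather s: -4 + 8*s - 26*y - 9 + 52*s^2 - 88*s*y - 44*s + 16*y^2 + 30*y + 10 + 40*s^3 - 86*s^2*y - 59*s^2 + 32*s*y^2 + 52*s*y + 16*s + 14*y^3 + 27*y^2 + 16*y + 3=40*s^3 + s^2*(-86*y - 7) + s*(32*y^2 - 36*y - 20) + 14*y^3 + 43*y^2 + 20*y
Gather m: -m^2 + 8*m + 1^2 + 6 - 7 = -m^2 + 8*m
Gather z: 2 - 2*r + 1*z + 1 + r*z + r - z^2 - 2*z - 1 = -r - z^2 + z*(r - 1) + 2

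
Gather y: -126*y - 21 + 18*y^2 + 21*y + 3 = 18*y^2 - 105*y - 18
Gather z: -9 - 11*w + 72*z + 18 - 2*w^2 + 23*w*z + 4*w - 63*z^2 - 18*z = -2*w^2 - 7*w - 63*z^2 + z*(23*w + 54) + 9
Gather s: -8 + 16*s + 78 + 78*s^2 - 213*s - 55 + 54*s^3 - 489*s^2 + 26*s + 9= 54*s^3 - 411*s^2 - 171*s + 24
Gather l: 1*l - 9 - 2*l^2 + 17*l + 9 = -2*l^2 + 18*l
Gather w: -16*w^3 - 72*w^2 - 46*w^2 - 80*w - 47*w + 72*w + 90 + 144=-16*w^3 - 118*w^2 - 55*w + 234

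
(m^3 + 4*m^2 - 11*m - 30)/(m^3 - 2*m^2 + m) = (m^3 + 4*m^2 - 11*m - 30)/(m*(m^2 - 2*m + 1))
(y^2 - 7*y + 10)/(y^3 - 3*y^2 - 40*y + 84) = (y - 5)/(y^2 - y - 42)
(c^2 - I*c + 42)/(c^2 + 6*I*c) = (c - 7*I)/c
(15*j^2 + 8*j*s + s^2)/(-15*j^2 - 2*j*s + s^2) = (5*j + s)/(-5*j + s)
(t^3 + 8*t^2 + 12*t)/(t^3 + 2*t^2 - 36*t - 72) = t/(t - 6)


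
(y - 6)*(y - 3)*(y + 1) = y^3 - 8*y^2 + 9*y + 18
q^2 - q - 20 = (q - 5)*(q + 4)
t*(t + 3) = t^2 + 3*t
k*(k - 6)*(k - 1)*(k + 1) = k^4 - 6*k^3 - k^2 + 6*k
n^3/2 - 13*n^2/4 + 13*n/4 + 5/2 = (n/2 + 1/4)*(n - 5)*(n - 2)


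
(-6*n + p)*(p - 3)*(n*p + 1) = -6*n^2*p^2 + 18*n^2*p + n*p^3 - 3*n*p^2 - 6*n*p + 18*n + p^2 - 3*p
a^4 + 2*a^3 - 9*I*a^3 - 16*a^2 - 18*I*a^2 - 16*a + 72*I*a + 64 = (a - 2)*(a + 4)*(a - 8*I)*(a - I)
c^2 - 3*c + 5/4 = (c - 5/2)*(c - 1/2)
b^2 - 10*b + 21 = (b - 7)*(b - 3)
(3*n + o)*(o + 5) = 3*n*o + 15*n + o^2 + 5*o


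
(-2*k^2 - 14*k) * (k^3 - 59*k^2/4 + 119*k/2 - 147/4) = -2*k^5 + 31*k^4/2 + 175*k^3/2 - 1519*k^2/2 + 1029*k/2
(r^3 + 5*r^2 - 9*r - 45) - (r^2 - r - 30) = r^3 + 4*r^2 - 8*r - 15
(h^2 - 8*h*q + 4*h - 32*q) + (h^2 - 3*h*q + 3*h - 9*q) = 2*h^2 - 11*h*q + 7*h - 41*q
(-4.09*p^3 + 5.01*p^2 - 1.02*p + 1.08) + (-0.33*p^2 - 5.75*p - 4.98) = -4.09*p^3 + 4.68*p^2 - 6.77*p - 3.9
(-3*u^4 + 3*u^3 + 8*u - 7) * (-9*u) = 27*u^5 - 27*u^4 - 72*u^2 + 63*u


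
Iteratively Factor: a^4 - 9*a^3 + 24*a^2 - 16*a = (a - 4)*(a^3 - 5*a^2 + 4*a) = (a - 4)^2*(a^2 - a) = (a - 4)^2*(a - 1)*(a)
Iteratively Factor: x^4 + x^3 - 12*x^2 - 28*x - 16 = (x - 4)*(x^3 + 5*x^2 + 8*x + 4) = (x - 4)*(x + 2)*(x^2 + 3*x + 2) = (x - 4)*(x + 2)^2*(x + 1)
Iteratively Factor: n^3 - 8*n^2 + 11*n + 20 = (n + 1)*(n^2 - 9*n + 20) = (n - 4)*(n + 1)*(n - 5)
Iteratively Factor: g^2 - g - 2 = (g - 2)*(g + 1)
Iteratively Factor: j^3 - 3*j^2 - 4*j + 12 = (j - 3)*(j^2 - 4) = (j - 3)*(j + 2)*(j - 2)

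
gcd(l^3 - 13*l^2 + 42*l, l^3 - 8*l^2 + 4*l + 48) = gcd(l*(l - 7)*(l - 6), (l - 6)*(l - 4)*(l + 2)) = l - 6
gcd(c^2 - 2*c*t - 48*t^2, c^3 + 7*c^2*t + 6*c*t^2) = c + 6*t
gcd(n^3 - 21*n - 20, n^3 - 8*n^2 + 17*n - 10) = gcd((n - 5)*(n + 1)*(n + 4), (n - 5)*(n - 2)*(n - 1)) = n - 5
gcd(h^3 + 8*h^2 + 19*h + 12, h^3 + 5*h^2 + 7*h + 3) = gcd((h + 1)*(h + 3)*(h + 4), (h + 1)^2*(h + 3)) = h^2 + 4*h + 3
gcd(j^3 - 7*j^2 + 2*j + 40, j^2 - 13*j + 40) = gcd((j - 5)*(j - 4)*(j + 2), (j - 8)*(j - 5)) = j - 5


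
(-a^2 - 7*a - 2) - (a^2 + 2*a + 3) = -2*a^2 - 9*a - 5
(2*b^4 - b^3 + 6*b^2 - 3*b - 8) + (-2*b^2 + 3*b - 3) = 2*b^4 - b^3 + 4*b^2 - 11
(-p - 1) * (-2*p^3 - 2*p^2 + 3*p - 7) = 2*p^4 + 4*p^3 - p^2 + 4*p + 7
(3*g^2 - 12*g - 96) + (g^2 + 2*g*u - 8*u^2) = 4*g^2 + 2*g*u - 12*g - 8*u^2 - 96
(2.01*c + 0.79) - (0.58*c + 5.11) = 1.43*c - 4.32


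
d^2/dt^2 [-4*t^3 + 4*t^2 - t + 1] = 8 - 24*t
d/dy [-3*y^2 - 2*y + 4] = -6*y - 2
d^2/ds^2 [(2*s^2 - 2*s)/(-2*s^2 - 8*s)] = 10/(s^3 + 12*s^2 + 48*s + 64)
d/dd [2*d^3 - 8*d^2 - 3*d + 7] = 6*d^2 - 16*d - 3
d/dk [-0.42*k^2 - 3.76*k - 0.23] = -0.84*k - 3.76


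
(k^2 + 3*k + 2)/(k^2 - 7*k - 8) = (k + 2)/(k - 8)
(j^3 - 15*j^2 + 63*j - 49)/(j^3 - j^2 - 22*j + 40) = (j^3 - 15*j^2 + 63*j - 49)/(j^3 - j^2 - 22*j + 40)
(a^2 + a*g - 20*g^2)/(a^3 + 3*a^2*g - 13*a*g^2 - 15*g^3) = (a - 4*g)/(a^2 - 2*a*g - 3*g^2)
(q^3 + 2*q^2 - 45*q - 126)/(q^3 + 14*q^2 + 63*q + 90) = (q - 7)/(q + 5)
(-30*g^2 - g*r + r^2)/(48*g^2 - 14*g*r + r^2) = (5*g + r)/(-8*g + r)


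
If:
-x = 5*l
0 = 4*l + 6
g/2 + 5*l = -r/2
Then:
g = 15 - r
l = -3/2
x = 15/2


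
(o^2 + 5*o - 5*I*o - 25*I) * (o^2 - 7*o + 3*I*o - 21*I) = o^4 - 2*o^3 - 2*I*o^3 - 20*o^2 + 4*I*o^2 - 30*o + 70*I*o - 525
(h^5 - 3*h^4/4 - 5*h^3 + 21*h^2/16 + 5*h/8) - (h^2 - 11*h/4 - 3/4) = h^5 - 3*h^4/4 - 5*h^3 + 5*h^2/16 + 27*h/8 + 3/4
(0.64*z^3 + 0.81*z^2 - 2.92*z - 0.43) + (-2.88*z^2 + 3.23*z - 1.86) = 0.64*z^3 - 2.07*z^2 + 0.31*z - 2.29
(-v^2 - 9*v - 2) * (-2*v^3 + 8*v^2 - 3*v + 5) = 2*v^5 + 10*v^4 - 65*v^3 + 6*v^2 - 39*v - 10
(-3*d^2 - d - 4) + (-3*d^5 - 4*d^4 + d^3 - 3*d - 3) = -3*d^5 - 4*d^4 + d^3 - 3*d^2 - 4*d - 7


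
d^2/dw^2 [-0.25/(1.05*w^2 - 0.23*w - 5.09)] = (-0.55125*w^2 + 0.12075*w + 0.25*(2.1*w - 0.23)*(4.2*w - 0.46) + 2.67225)/(-1.05*w^2 + 0.23*w + 5.09)^3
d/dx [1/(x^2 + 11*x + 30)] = (-2*x - 11)/(x^2 + 11*x + 30)^2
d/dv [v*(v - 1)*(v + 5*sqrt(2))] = 3*v^2 - 2*v + 10*sqrt(2)*v - 5*sqrt(2)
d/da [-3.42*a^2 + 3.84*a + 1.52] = 3.84 - 6.84*a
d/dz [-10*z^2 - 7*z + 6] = -20*z - 7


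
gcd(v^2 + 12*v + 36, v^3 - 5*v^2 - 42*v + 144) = v + 6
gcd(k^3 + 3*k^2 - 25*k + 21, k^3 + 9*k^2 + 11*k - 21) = k^2 + 6*k - 7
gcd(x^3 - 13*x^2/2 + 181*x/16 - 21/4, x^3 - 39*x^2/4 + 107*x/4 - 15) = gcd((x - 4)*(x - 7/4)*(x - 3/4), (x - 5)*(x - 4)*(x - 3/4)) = x^2 - 19*x/4 + 3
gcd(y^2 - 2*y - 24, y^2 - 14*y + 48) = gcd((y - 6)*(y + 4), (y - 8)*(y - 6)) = y - 6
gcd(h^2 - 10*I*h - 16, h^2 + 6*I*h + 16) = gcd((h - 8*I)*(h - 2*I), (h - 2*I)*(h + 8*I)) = h - 2*I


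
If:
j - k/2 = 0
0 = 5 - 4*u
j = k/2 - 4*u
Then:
No Solution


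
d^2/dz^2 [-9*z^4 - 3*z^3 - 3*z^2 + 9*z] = -108*z^2 - 18*z - 6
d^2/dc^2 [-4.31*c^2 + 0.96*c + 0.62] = -8.62000000000000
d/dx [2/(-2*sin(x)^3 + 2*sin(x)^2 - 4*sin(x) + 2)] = (3*sin(x)^2 - 2*sin(x) + 2)*cos(x)/(sin(x)^3 - sin(x)^2 + 2*sin(x) - 1)^2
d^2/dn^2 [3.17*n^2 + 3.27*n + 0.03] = 6.34000000000000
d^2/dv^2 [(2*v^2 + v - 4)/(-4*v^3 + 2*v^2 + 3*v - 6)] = 4*(-16*v^6 - 24*v^5 + 168*v^4 + 38*v^3 - 12*v^2 - 126*v - 3)/(64*v^9 - 96*v^8 - 96*v^7 + 424*v^6 - 216*v^5 - 414*v^4 + 621*v^3 - 54*v^2 - 324*v + 216)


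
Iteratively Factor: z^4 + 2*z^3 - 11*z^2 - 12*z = (z + 4)*(z^3 - 2*z^2 - 3*z) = z*(z + 4)*(z^2 - 2*z - 3) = z*(z - 3)*(z + 4)*(z + 1)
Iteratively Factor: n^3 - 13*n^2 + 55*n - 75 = (n - 3)*(n^2 - 10*n + 25) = (n - 5)*(n - 3)*(n - 5)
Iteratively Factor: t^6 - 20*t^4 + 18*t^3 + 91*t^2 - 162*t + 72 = (t + 4)*(t^5 - 4*t^4 - 4*t^3 + 34*t^2 - 45*t + 18) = (t - 2)*(t + 4)*(t^4 - 2*t^3 - 8*t^2 + 18*t - 9) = (t - 2)*(t + 3)*(t + 4)*(t^3 - 5*t^2 + 7*t - 3) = (t - 2)*(t - 1)*(t + 3)*(t + 4)*(t^2 - 4*t + 3) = (t - 2)*(t - 1)^2*(t + 3)*(t + 4)*(t - 3)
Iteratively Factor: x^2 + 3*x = (x)*(x + 3)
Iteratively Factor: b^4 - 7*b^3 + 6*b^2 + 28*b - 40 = (b - 2)*(b^3 - 5*b^2 - 4*b + 20) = (b - 2)*(b + 2)*(b^2 - 7*b + 10) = (b - 2)^2*(b + 2)*(b - 5)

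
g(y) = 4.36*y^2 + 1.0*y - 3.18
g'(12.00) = 105.64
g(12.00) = 636.66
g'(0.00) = 1.00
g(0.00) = -3.18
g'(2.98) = 26.99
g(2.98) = 38.52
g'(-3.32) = -27.95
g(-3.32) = 41.56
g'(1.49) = 13.99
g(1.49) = 7.99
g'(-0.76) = -5.63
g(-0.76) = -1.42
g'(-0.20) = -0.74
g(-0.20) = -3.21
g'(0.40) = 4.49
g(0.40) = -2.08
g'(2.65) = 24.11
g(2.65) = 30.09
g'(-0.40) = -2.49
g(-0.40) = -2.88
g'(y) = 8.72*y + 1.0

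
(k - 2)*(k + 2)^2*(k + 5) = k^4 + 7*k^3 + 6*k^2 - 28*k - 40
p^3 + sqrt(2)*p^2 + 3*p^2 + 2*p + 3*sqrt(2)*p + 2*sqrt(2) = (p + 1)*(p + 2)*(p + sqrt(2))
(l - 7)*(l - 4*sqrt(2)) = l^2 - 7*l - 4*sqrt(2)*l + 28*sqrt(2)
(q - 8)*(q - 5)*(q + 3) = q^3 - 10*q^2 + q + 120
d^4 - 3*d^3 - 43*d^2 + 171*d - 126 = (d - 6)*(d - 3)*(d - 1)*(d + 7)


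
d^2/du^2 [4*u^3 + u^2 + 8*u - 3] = 24*u + 2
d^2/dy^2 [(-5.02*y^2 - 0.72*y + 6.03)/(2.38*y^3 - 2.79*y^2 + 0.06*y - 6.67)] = (-56.870576*y^6 - 24.4702080000001*y^5 + 442.862784*y^4 - 1768.997552*y^3 + 710.150814*y^2 + 648.678672*y - 671.629586)/(13.481272*y^9 - 47.411028*y^8 + 56.598066*y^7 - 137.452755*y^6 + 267.167646*y^5 - 161.504829*y^4 + 324.35031*y^3 - 372.444129*y^2 + 8.008002*y - 296.740963)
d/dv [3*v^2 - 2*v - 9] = 6*v - 2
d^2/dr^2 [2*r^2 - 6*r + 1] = 4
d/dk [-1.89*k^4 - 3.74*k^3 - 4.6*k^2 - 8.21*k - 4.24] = -7.56*k^3 - 11.22*k^2 - 9.2*k - 8.21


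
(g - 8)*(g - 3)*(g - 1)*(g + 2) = g^4 - 10*g^3 + 11*g^2 + 46*g - 48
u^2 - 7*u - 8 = (u - 8)*(u + 1)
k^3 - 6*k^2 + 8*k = k*(k - 4)*(k - 2)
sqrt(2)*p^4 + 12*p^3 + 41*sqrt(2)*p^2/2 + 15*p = p*(p + 5*sqrt(2)/2)*(p + 3*sqrt(2))*(sqrt(2)*p + 1)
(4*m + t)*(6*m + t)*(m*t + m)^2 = 24*m^4*t^2 + 48*m^4*t + 24*m^4 + 10*m^3*t^3 + 20*m^3*t^2 + 10*m^3*t + m^2*t^4 + 2*m^2*t^3 + m^2*t^2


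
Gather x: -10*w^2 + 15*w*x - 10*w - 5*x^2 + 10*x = -10*w^2 - 10*w - 5*x^2 + x*(15*w + 10)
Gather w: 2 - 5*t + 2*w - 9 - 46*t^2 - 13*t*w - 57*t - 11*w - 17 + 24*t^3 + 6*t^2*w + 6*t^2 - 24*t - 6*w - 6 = 24*t^3 - 40*t^2 - 86*t + w*(6*t^2 - 13*t - 15) - 30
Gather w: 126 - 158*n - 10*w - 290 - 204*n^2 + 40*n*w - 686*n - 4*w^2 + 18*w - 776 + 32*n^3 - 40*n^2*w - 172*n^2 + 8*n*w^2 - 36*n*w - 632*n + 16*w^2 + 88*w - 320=32*n^3 - 376*n^2 - 1476*n + w^2*(8*n + 12) + w*(-40*n^2 + 4*n + 96) - 1260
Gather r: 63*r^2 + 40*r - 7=63*r^2 + 40*r - 7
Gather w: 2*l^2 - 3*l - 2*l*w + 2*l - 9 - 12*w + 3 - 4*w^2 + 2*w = 2*l^2 - l - 4*w^2 + w*(-2*l - 10) - 6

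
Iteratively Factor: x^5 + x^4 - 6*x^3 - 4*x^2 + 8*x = (x - 1)*(x^4 + 2*x^3 - 4*x^2 - 8*x) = x*(x - 1)*(x^3 + 2*x^2 - 4*x - 8) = x*(x - 2)*(x - 1)*(x^2 + 4*x + 4) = x*(x - 2)*(x - 1)*(x + 2)*(x + 2)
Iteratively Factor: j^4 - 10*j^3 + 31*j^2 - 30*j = (j - 2)*(j^3 - 8*j^2 + 15*j) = (j - 3)*(j - 2)*(j^2 - 5*j) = (j - 5)*(j - 3)*(j - 2)*(j)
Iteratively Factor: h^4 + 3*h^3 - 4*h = (h + 2)*(h^3 + h^2 - 2*h) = (h - 1)*(h + 2)*(h^2 + 2*h) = (h - 1)*(h + 2)^2*(h)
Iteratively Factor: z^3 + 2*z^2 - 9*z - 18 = (z + 2)*(z^2 - 9) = (z + 2)*(z + 3)*(z - 3)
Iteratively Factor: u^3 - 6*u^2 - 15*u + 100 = (u - 5)*(u^2 - u - 20) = (u - 5)*(u + 4)*(u - 5)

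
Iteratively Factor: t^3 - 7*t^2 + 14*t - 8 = (t - 1)*(t^2 - 6*t + 8) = (t - 4)*(t - 1)*(t - 2)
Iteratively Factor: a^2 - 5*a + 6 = (a - 2)*(a - 3)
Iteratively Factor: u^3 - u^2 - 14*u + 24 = (u - 2)*(u^2 + u - 12) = (u - 2)*(u + 4)*(u - 3)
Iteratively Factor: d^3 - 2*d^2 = (d)*(d^2 - 2*d) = d*(d - 2)*(d)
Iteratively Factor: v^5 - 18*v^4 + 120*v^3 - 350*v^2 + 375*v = (v - 5)*(v^4 - 13*v^3 + 55*v^2 - 75*v) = (v - 5)^2*(v^3 - 8*v^2 + 15*v) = (v - 5)^2*(v - 3)*(v^2 - 5*v) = v*(v - 5)^2*(v - 3)*(v - 5)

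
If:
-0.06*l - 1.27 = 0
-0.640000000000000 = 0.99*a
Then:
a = -0.65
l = -21.17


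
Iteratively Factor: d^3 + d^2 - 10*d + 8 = (d + 4)*(d^2 - 3*d + 2) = (d - 1)*(d + 4)*(d - 2)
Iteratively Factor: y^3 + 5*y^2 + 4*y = (y + 1)*(y^2 + 4*y) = (y + 1)*(y + 4)*(y)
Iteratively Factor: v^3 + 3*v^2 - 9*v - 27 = (v + 3)*(v^2 - 9) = (v + 3)^2*(v - 3)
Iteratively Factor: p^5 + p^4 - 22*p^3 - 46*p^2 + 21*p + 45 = (p - 1)*(p^4 + 2*p^3 - 20*p^2 - 66*p - 45) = (p - 5)*(p - 1)*(p^3 + 7*p^2 + 15*p + 9) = (p - 5)*(p - 1)*(p + 3)*(p^2 + 4*p + 3) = (p - 5)*(p - 1)*(p + 1)*(p + 3)*(p + 3)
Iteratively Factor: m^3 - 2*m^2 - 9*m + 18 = (m + 3)*(m^2 - 5*m + 6) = (m - 3)*(m + 3)*(m - 2)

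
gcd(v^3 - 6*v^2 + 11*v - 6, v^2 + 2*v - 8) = v - 2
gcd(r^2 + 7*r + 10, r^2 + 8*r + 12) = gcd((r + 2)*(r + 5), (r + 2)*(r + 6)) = r + 2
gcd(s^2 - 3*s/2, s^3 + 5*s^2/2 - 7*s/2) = s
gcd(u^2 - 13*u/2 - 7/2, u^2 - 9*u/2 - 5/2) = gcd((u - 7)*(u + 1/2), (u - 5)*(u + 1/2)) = u + 1/2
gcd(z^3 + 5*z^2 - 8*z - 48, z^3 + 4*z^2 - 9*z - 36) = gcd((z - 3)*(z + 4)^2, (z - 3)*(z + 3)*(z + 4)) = z^2 + z - 12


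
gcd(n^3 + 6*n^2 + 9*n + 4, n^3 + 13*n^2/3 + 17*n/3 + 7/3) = n^2 + 2*n + 1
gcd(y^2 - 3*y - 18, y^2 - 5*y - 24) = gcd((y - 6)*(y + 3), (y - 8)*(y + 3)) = y + 3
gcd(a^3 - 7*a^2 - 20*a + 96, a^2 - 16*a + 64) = a - 8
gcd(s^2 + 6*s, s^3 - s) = s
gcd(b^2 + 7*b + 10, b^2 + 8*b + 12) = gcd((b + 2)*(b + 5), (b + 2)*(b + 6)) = b + 2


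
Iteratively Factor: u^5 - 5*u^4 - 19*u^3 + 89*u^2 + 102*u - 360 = (u + 3)*(u^4 - 8*u^3 + 5*u^2 + 74*u - 120) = (u + 3)^2*(u^3 - 11*u^2 + 38*u - 40) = (u - 4)*(u + 3)^2*(u^2 - 7*u + 10) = (u - 5)*(u - 4)*(u + 3)^2*(u - 2)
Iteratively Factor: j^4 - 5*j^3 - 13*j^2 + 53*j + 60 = (j - 5)*(j^3 - 13*j - 12) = (j - 5)*(j - 4)*(j^2 + 4*j + 3) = (j - 5)*(j - 4)*(j + 3)*(j + 1)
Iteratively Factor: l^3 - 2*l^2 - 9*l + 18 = (l - 3)*(l^2 + l - 6) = (l - 3)*(l - 2)*(l + 3)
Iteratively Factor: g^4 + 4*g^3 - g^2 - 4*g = (g + 1)*(g^3 + 3*g^2 - 4*g) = (g - 1)*(g + 1)*(g^2 + 4*g) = (g - 1)*(g + 1)*(g + 4)*(g)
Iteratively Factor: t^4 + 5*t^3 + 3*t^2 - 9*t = (t + 3)*(t^3 + 2*t^2 - 3*t) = (t + 3)^2*(t^2 - t) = (t - 1)*(t + 3)^2*(t)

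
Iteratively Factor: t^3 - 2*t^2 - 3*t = (t)*(t^2 - 2*t - 3) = t*(t + 1)*(t - 3)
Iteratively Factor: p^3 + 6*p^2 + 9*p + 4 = (p + 1)*(p^2 + 5*p + 4) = (p + 1)^2*(p + 4)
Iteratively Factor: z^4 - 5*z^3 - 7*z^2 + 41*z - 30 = (z - 1)*(z^3 - 4*z^2 - 11*z + 30) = (z - 1)*(z + 3)*(z^2 - 7*z + 10) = (z - 2)*(z - 1)*(z + 3)*(z - 5)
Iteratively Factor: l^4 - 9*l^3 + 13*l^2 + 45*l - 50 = (l - 5)*(l^3 - 4*l^2 - 7*l + 10) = (l - 5)*(l + 2)*(l^2 - 6*l + 5) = (l - 5)*(l - 1)*(l + 2)*(l - 5)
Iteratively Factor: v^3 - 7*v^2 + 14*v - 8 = (v - 1)*(v^2 - 6*v + 8) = (v - 2)*(v - 1)*(v - 4)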